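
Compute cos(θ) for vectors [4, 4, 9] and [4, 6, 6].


A·B = 4·4 + 4·6 + 9·6 = 94
‖A‖ = √113 = 10.6301, ‖B‖ = √88 = 9.3808
cos = 94/(√113·√88) = 94/√9944 = 0.9426

0.9426


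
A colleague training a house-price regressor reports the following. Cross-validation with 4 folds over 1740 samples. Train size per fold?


Fold size = 1740/4 = 435
Training per fold = 1740 - 435 = 1305

1305


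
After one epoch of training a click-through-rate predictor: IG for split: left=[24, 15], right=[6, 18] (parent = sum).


Parent = [30, 33], H_parent = 0.9984
H_left = 0.9612 (n=39), H_right = 0.8113 (n=24)
H_children = (39/63)·0.9612 + (24/63)·0.8113 = 0.9041
IG = 0.9984 - 0.9041 = 0.0943

0.0943


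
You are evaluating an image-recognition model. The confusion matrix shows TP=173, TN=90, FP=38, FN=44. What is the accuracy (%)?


Accuracy = (TP+TN)/(TP+TN+FP+FN)
= (173+90)/(345)
= 263/345 = 76.23%

76.23%


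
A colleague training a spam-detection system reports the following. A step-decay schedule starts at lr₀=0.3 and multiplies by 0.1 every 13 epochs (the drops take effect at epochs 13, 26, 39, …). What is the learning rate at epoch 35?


n_drops = ⌊35/13⌋ = 2
lr = 0.3·0.1^2 = 0.3·0.01 = 0.003

0.003


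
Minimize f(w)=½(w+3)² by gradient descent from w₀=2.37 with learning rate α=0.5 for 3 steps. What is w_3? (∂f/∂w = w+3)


step 1: grad = 2.37+3 = 5.37; w = 2.37 - 0.5·(5.37) = -0.315
step 2: grad = -0.315+3 = 2.685; w = -0.315 - 0.5·(2.685) = -1.6575
step 3: grad = -1.6575+3 = 1.3425; w = -1.6575 - 0.5·(1.3425) = -2.32875

-2.32875


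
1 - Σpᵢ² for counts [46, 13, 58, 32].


Probabilities: [46/149, 13/149, 58/149, 32/149] ≈ [0.3087, 0.0872, 0.3893, 0.2148]
Σpᵢ² = (2116 + 169 + 3364 + 1024)/149² = 6673/22201
Gini = 1 - Σpᵢ² = 1 - 6673/22201 = 0.6994

0.6994


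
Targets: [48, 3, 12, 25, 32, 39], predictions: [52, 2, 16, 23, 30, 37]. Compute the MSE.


Squared errors: (48-52)²=16, (3-2)²=1, (12-16)²=16, (25-23)²=4, (32-30)²=4, (39-37)²=4
Sum = 45
MSE = 45/6 = 15/2

15/2


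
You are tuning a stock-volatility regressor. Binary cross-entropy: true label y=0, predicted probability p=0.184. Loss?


BCE = -[y·ln(p) + (1-y)·ln(1-p)]
= -0 - 1·ln(1-0.184)
= -ln(0.816) = 0.2033

0.2033


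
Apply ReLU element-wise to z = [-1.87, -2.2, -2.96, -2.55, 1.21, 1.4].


ReLU(-1.87) = max(0, -1.87) = 0.0
ReLU(-2.2) = max(0, -2.2) = 0.0
ReLU(-2.96) = max(0, -2.96) = 0.0
ReLU(-2.55) = max(0, -2.55) = 0.0
ReLU(1.21) = max(0, 1.21) = 1.21
ReLU(1.4) = max(0, 1.4) = 1.4
result = [0.0, 0.0, 0.0, 0.0, 1.21, 1.4]

[0.0, 0.0, 0.0, 0.0, 1.21, 1.4]


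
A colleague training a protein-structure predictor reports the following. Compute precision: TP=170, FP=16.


Precision = TP/(TP+FP)
= 170/(170+16)
= 170/186 = 91.4%

91.4%


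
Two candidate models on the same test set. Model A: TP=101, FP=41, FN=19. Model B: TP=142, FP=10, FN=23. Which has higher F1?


Model A: P=101/142=0.7113, R=101/120=0.8417, F1=2PR/(P+R)=2TP/(2TP+FP+FN)=202/262=0.771
Model B: P=142/152=0.9342, R=142/165=0.8606, F1=2PR/(P+R)=2TP/(2TP+FP+FN)=284/317=0.8959
0.771 < 0.8959 → Model B

Model B


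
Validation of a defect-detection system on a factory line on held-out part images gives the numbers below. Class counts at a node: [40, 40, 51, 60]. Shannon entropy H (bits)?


Probabilities: [40/191, 40/191, 51/191, 60/191] ≈ [0.2094, 0.2094, 0.267, 0.3141]
H = -((40/191)·log₂(40/191) + (40/191)·log₂(40/191) + (51/191)·log₂(51/191) + (60/191)·log₂(60/191))
  = 1.9782 bits

1.9782 bits


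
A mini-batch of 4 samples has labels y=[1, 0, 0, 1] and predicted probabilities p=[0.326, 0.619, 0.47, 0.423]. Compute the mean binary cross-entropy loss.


L[0] = -ln(0.326) = 1.1209
L[1] = -ln(1-0.619) = -ln(0.381) = 0.965
L[2] = -ln(1-0.47) = -ln(0.53) = 0.6349
L[3] = -ln(0.423) = 0.8604
mean = (1.1209 + 0.965 + 0.6349 + 0.8604)/4 = 0.8953

0.8953


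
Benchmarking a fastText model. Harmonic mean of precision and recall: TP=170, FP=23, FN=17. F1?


Precision = 170/193 = 0.8808
Recall = 170/187 = 0.9091
F1 = 2·P·R/(P+R) = 2·TP/(2·TP+FP+FN) = 340/(340+23+17) = 340/380 = 0.8947

0.8947


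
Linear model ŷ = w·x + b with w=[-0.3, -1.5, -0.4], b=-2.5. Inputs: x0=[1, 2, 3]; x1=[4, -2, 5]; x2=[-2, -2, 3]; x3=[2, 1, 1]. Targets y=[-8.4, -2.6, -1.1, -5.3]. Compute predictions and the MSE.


ŷ0 = (-0.3)·(1) + (-1.5)·(2) + (-0.4)·(3) - 2.5 = -7.0
ŷ1 = (-0.3)·(4) + (-1.5)·(-2) + (-0.4)·(5) - 2.5 = -2.7
ŷ2 = (-0.3)·(-2) + (-1.5)·(-2) + (-0.4)·(3) - 2.5 = -0.1
ŷ3 = (-0.3)·(2) + (-1.5)·(1) + (-0.4)·(1) - 2.5 = -5.0
errors² = [1.96, 0.01, 1.0, 0.09]
MSE = 3.0600/4 = 0.765

0.765


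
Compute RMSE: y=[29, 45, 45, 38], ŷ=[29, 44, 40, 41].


MSE = 35/4 = 8.75
RMSE = √(35/4) = 2.958

2.958


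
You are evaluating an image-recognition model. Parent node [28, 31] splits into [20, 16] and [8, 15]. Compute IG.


Parent = [28, 31], H_parent = 0.9981
H_left = 0.9911 (n=36), H_right = 0.9321 (n=23)
H_children = (36/59)·0.9911 + (23/59)·0.9321 = 0.9681
IG = 0.9981 - 0.9681 = 0.03

0.03


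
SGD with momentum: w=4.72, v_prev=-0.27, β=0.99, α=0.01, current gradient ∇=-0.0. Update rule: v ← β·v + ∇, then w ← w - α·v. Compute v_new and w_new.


v_new = 0.99·-0.27 - 0.0 = -0.2673 - 0.0 = -0.2673
w_new = 4.72 - 0.01·-0.2673 = 4.72 + 0.002673 = 4.722673

v_new=-0.2673, w_new=4.722673


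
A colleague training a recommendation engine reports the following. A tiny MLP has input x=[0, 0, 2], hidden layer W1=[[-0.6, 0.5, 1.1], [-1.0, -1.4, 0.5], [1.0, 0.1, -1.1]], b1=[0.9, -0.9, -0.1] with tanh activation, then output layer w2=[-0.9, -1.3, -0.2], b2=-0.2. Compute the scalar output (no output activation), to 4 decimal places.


z1[0] = (-0.6)·(0) + (0.5)·(0) + (1.1)·(2) + 0.9 = 3.1
z1[1] = (-1.0)·(0) + (-1.4)·(0) + (0.5)·(2) - 0.9 = 0.1
z1[2] = (1.0)·(0) + (0.1)·(0) + (-1.1)·(2) - 0.1 = -2.3
h = tanh(z1) = [0.9959, 0.0997, -0.9801]
output = (-0.9)·(0.9959) + (-1.3)·(0.0997) + (-0.2)·(-0.9801) - 0.2 = -1.0299

-1.0299


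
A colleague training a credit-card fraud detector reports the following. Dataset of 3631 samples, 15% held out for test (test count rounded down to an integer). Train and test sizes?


Test = ⌊3631·15/100⌋ = 544
Train = 3631 - 544 = 3087

Train: 3087, Test: 544


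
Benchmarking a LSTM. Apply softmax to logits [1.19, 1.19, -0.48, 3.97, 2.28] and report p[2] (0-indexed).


Exponentials: e^1.19=3.2871, e^1.19=3.2871, e^-0.48=0.6188, e^3.97=52.9845, e^2.28=9.7767
Sum = 69.9542
Softmax = [0.047, 0.047, 0.0088, 0.7574, 0.1398]
p[2] = 0.6188/69.9542 = 0.0088

0.0088


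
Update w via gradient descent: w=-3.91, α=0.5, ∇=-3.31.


w_new = w - α·∇
= -3.91 - 0.5·-3.31
= -3.91 + 1.655
= -2.255

-2.255


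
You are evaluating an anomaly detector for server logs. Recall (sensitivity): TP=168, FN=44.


Recall = TP/(TP+FN)
= 168/(168+44)
= 168/212 = 79.25%

79.25%


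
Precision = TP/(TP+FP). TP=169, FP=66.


Precision = TP/(TP+FP)
= 169/(169+66)
= 169/235 = 71.91%

71.91%


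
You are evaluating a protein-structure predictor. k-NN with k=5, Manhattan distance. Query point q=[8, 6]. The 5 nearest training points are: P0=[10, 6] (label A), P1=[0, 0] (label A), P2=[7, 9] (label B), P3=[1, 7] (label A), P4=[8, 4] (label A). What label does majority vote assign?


d(q,P0) = 2  (label A)
d(q,P1) = 14  (label A)
d(q,P2) = 4  (label B)
d(q,P3) = 8  (label A)
d(q,P4) = 2  (label A)
Votes: A=4, B=1
Majority → A

A


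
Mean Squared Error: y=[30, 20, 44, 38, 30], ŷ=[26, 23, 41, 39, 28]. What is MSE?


Squared errors: (30-26)²=16, (20-23)²=9, (44-41)²=9, (38-39)²=1, (30-28)²=4
Sum = 39
MSE = 39/5 = 39/5

39/5


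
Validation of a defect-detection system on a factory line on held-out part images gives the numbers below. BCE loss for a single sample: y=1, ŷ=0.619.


BCE = -[y·ln(p) + (1-y)·ln(1-p)]
= -1·ln(0.619) - 0
= -ln(0.619) = 0.4797

0.4797


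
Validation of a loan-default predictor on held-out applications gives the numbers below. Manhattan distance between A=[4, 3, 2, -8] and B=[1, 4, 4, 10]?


d = |4-1| + |3-4| + |2-4| + |-8-10|
  = 3 + 1 + 2 + 18
  = 24

24


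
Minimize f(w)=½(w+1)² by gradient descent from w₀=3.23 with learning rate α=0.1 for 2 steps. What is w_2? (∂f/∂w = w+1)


step 1: grad = 3.23+1 = 4.23; w = 3.23 - 0.1·(4.23) = 2.807
step 2: grad = 2.807+1 = 3.807; w = 2.807 - 0.1·(3.807) = 2.4263

2.4263


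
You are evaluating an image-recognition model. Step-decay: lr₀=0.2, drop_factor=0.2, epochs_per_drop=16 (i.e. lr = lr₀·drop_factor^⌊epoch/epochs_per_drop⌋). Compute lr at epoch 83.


n_drops = ⌊83/16⌋ = 5
lr = 0.2·0.2^5 = 0.2·0.00032 = 0.000064

0.000064


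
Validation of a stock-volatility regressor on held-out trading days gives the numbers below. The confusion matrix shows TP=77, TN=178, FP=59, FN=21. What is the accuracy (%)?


Accuracy = (TP+TN)/(TP+TN+FP+FN)
= (77+178)/(335)
= 255/335 = 76.12%

76.12%


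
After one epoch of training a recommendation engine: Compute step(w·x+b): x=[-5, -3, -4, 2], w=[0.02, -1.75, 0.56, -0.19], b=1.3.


z = (-5)·(0.02) + (-3)·(-1.75) + (-4)·(0.56) + (2)·(-0.19) + 1.3
  = 3.83
step(z) = 1 (z≥0)

1


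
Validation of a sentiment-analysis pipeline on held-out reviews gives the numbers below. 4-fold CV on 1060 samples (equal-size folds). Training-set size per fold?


Fold size = 1060/4 = 265
Training per fold = 1060 - 265 = 795

795


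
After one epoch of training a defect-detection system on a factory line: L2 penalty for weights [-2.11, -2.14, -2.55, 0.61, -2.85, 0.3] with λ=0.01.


‖w‖₂² = (-2.11)² + (-2.14)² + (-2.55)² + (0.61)² + (-2.85)² + (0.3)²
     = 4.4521 + 4.5796 + 6.5025 + 0.3721 + 8.1225 + 0.09
     = 24.1188
λ·‖w‖₂² = 0.01·24.1188 = 0.241188

0.241188


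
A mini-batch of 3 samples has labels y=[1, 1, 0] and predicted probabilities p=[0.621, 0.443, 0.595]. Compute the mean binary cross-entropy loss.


L[0] = -ln(0.621) = 0.4764
L[1] = -ln(0.443) = 0.8142
L[2] = -ln(1-0.595) = -ln(0.405) = 0.9039
mean = (0.4764 + 0.8142 + 0.9039)/3 = 0.7315

0.7315


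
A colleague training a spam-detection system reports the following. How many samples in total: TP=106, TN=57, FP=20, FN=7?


Total = TP + TN + FP + FN
= 106 + 57 + 20 + 7
= 190
(Predicted positive: 126, predicted negative: 64)

190


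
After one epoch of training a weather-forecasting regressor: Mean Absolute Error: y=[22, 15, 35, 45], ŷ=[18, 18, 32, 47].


Absolute errors: |22-18|=4, |15-18|=3, |35-32|=3, |45-47|=2
Sum = 12
MAE = 12/4 = 3

3


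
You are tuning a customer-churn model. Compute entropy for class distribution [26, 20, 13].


Probabilities: [26/59, 20/59, 13/59] ≈ [0.4407, 0.339, 0.2203]
H = -((26/59)·log₂(26/59) + (20/59)·log₂(20/59) + (13/59)·log₂(13/59))
  = 1.5309 bits

1.5309 bits


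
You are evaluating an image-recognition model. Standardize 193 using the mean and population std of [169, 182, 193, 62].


μ = 151.5, σ = 52.3665
z = (193 - 151.5)/52.3665 = 0.7925

0.7925


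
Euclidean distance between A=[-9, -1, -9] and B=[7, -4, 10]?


d = √((-9-7)² + (-1+ 4)² + (-9-10)²)
  = √(256 + 9 + 361)
  = √626 = 25.02

25.02


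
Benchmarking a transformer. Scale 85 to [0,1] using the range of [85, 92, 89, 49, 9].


min=9, max=92
(85-9)/(92-9) = 76/83 = 0.9157

0.9157


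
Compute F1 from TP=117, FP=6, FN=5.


Precision = 117/123 = 0.9512
Recall = 117/122 = 0.959
F1 = 2·P·R/(P+R) = 2·TP/(2·TP+FP+FN) = 234/(234+6+5) = 234/245 = 0.9551

0.9551


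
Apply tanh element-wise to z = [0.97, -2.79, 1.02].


tanh(0.97) = 0.7487
tanh(-2.79) = -0.9925
tanh(1.02) = 0.7699
result = [0.7487, -0.9925, 0.7699]

[0.7487, -0.9925, 0.7699]


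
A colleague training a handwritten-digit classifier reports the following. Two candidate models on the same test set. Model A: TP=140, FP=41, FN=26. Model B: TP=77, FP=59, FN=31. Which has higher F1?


Model A: P=140/181=0.7735, R=140/166=0.8434, F1=2PR/(P+R)=2TP/(2TP+FP+FN)=280/347=0.8069
Model B: P=77/136=0.5662, R=77/108=0.713, F1=2PR/(P+R)=2TP/(2TP+FP+FN)=154/244=0.6311
0.8069 > 0.6311 → Model A

Model A


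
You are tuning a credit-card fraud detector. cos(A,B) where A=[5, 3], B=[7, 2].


A·B = 5·7 + 3·2 = 41
‖A‖ = √34 = 5.831, ‖B‖ = √53 = 7.2801
cos = 41/(√34·√53) = 41/√1802 = 0.9658

0.9658


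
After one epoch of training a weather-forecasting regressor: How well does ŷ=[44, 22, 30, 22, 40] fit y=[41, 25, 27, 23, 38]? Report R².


ȳ = 30.8
SS_res = Σ(y-ŷ)² = 32
SS_tot = Σ(y-ȳ)² = 264.8
R² = 1 - SS_res/SS_tot = 1 - 0.1208 = 0.8792

0.8792


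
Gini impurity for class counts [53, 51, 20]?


Probabilities: [53/124, 51/124, 20/124] ≈ [0.4274, 0.4113, 0.1613]
Σpᵢ² = (2809 + 2601 + 400)/124² = 5810/15376
Gini = 1 - Σpᵢ² = 1 - 5810/15376 = 0.6221

0.6221


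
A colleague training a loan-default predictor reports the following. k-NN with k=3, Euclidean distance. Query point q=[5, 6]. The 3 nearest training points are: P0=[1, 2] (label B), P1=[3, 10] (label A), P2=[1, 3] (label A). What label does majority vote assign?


d(q,P0) = 5.6569  (label B)
d(q,P1) = 4.4721  (label A)
d(q,P2) = 5.0  (label A)
Votes: A=2, B=1
Majority → A

A


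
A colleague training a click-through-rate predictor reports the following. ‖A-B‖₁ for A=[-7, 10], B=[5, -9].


d = |-7-5| + |10+ 9|
  = 12 + 19
  = 31

31


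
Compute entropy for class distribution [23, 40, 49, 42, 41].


Probabilities: [23/195, 40/195, 49/195, 42/195, 41/195] ≈ [0.1179, 0.2051, 0.2513, 0.2154, 0.2103]
H = -((23/195)·log₂(23/195) + (40/195)·log₂(40/195) + (49/195)·log₂(49/195) + (42/195)·log₂(42/195) + (41/195)·log₂(41/195))
  = 2.2833 bits

2.2833 bits


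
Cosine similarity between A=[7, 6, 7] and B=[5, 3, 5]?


A·B = 7·5 + 6·3 + 7·5 = 88
‖A‖ = √134 = 11.5758, ‖B‖ = √59 = 7.6811
cos = 88/(√134·√59) = 88/√7906 = 0.9897

0.9897


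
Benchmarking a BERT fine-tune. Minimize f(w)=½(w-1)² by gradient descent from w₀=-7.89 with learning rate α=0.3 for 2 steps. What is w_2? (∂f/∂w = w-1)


step 1: grad = -7.89-1 = -8.89; w = -7.89 - 0.3·(-8.89) = -5.223
step 2: grad = -5.223-1 = -6.223; w = -5.223 - 0.3·(-6.223) = -3.3561

-3.3561


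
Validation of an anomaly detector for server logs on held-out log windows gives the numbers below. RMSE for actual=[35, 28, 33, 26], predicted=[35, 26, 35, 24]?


MSE = 12/4 = 3
RMSE = √(12/4) = 1.7321

1.7321


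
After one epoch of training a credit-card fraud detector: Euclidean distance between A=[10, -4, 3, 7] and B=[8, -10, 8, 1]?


d = √((10-8)² + (-4+ 10)² + (3-8)² + (7-1)²)
  = √(4 + 36 + 25 + 36)
  = √101 = 10.0499

10.0499


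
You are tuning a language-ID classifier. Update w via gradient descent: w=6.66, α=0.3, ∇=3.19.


w_new = w - α·∇
= 6.66 - 0.3·3.19
= 6.66 - 0.957
= 5.703

5.703


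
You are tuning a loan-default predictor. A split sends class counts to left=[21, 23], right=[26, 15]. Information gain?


Parent = [47, 38], H_parent = 0.9919
H_left = 0.9985 (n=44), H_right = 0.9474 (n=41)
H_children = (44/85)·0.9985 + (41/85)·0.9474 = 0.9739
IG = 0.9919 - 0.9739 = 0.018

0.018


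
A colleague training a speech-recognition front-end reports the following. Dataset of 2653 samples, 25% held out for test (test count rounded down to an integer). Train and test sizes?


Test = ⌊2653·25/100⌋ = 663
Train = 2653 - 663 = 1990

Train: 1990, Test: 663


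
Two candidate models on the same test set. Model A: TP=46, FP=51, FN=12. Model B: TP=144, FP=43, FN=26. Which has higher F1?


Model A: P=46/97=0.4742, R=46/58=0.7931, F1=2PR/(P+R)=2TP/(2TP+FP+FN)=92/155=0.5935
Model B: P=144/187=0.7701, R=144/170=0.8471, F1=2PR/(P+R)=2TP/(2TP+FP+FN)=288/357=0.8067
0.5935 < 0.8067 → Model B

Model B


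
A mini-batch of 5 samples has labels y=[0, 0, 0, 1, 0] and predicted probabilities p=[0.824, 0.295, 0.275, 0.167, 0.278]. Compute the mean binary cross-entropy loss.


L[0] = -ln(1-0.824) = -ln(0.176) = 1.7373
L[1] = -ln(1-0.295) = -ln(0.705) = 0.3496
L[2] = -ln(1-0.275) = -ln(0.725) = 0.3216
L[3] = -ln(0.167) = 1.7898
L[4] = -ln(1-0.278) = -ln(0.722) = 0.3257
mean = (1.7373 + 0.3496 + 0.3216 + 1.7898 + 0.3257)/5 = 0.9048

0.9048


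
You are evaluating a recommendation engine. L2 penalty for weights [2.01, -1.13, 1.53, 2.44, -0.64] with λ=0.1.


‖w‖₂² = (2.01)² + (-1.13)² + (1.53)² + (2.44)² + (-0.64)²
     = 4.0401 + 1.2769 + 2.3409 + 5.9536 + 0.4096
     = 14.0211
λ·‖w‖₂² = 0.1·14.0211 = 1.40211

1.40211


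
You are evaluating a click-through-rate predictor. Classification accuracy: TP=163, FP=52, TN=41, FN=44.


Accuracy = (TP+TN)/(TP+TN+FP+FN)
= (163+41)/(300)
= 204/300 = 68.0%

68.0%


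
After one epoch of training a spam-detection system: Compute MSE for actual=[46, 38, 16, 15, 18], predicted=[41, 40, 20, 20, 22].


Squared errors: (46-41)²=25, (38-40)²=4, (16-20)²=16, (15-20)²=25, (18-22)²=16
Sum = 86
MSE = 86/5 = 86/5

86/5


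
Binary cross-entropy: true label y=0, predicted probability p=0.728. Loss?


BCE = -[y·ln(p) + (1-y)·ln(1-p)]
= -0 - 1·ln(1-0.728)
= -ln(0.272) = 1.302

1.302


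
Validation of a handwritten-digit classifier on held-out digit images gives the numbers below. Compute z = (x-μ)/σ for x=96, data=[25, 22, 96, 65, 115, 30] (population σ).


μ = 58.8333, σ = 36.3016
z = (96 - 58.8333)/36.3016 = 1.0238

1.0238


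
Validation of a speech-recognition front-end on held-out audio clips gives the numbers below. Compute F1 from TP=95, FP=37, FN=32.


Precision = 95/132 = 0.7197
Recall = 95/127 = 0.748
F1 = 2·P·R/(P+R) = 2·TP/(2·TP+FP+FN) = 190/(190+37+32) = 190/259 = 0.7336

0.7336


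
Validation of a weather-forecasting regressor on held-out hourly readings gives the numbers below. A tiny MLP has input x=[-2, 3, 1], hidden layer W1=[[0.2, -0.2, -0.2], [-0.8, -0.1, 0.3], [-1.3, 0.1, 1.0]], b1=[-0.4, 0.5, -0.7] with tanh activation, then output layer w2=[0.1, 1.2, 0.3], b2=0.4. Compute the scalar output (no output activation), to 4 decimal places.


z1[0] = (0.2)·(-2) + (-0.2)·(3) + (-0.2)·(1) - 0.4 = -1.6
z1[1] = (-0.8)·(-2) + (-0.1)·(3) + (0.3)·(1) + 0.5 = 2.1
z1[2] = (-1.3)·(-2) + (0.1)·(3) + (1.0)·(1) - 0.7 = 3.2
h = tanh(z1) = [-0.9217, 0.9705, 0.9967]
output = (0.1)·(-0.9217) + (1.2)·(0.9705) + (0.3)·(0.9967) + 0.4 = 1.7714

1.7714


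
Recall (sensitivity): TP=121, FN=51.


Recall = TP/(TP+FN)
= 121/(121+51)
= 121/172 = 70.35%

70.35%


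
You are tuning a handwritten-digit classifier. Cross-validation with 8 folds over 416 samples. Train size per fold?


Fold size = 416/8 = 52
Training per fold = 416 - 52 = 364

364


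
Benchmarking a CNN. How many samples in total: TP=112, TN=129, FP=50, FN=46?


Total = TP + TN + FP + FN
= 112 + 129 + 50 + 46
= 337
(Predicted positive: 162, predicted negative: 175)

337


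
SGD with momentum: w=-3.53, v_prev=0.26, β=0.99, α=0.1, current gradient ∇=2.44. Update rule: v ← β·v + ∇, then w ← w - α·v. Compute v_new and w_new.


v_new = 0.99·0.26 + 2.44 = 0.2574 + 2.44 = 2.6974
w_new = -3.53 - 0.1·2.6974 = -3.53 - 0.26974 = -3.79974

v_new=2.6974, w_new=-3.79974


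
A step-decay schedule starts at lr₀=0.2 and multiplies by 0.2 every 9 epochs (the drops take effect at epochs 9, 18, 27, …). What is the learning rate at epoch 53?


n_drops = ⌊53/9⌋ = 5
lr = 0.2·0.2^5 = 0.2·0.00032 = 0.000064

0.000064


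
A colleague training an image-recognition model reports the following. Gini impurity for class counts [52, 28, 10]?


Probabilities: [52/90, 28/90, 10/90] ≈ [0.5778, 0.3111, 0.1111]
Σpᵢ² = (2704 + 784 + 100)/90² = 3588/8100
Gini = 1 - Σpᵢ² = 1 - 3588/8100 = 0.557

0.557


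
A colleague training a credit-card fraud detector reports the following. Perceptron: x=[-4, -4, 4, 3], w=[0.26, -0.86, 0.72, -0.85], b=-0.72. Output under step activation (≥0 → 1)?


z = (-4)·(0.26) + (-4)·(-0.86) + (4)·(0.72) + (3)·(-0.85) - 0.72
  = 2.01
step(z) = 1 (z≥0)

1


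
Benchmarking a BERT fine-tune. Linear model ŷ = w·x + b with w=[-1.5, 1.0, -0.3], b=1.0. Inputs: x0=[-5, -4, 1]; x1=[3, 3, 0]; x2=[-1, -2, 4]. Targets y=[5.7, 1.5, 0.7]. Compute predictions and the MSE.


ŷ0 = (-1.5)·(-5) + (1.0)·(-4) + (-0.3)·(1) + 1.0 = 4.2
ŷ1 = (-1.5)·(3) + (1.0)·(3) + (-0.3)·(0) + 1.0 = -0.5
ŷ2 = (-1.5)·(-1) + (1.0)·(-2) + (-0.3)·(4) + 1.0 = -0.7
errors² = [2.25, 4.0, 1.96]
MSE = 8.2100/3 = 2.7367

2.7367


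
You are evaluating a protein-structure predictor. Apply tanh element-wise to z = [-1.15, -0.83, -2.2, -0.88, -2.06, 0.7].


tanh(-1.15) = -0.8178
tanh(-0.83) = -0.6805
tanh(-2.2) = -0.9757
tanh(-0.88) = -0.7064
tanh(-2.06) = -0.968
tanh(0.7) = 0.6044
result = [-0.8178, -0.6805, -0.9757, -0.7064, -0.968, 0.6044]

[-0.8178, -0.6805, -0.9757, -0.7064, -0.968, 0.6044]


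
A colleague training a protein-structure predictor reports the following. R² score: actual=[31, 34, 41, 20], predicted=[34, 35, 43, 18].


ȳ = 31.5
SS_res = Σ(y-ŷ)² = 18
SS_tot = Σ(y-ȳ)² = 229
R² = 1 - SS_res/SS_tot = 1 - 0.0786 = 0.9214

0.9214


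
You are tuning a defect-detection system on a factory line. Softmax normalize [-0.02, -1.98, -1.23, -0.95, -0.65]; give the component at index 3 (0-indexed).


Exponentials: e^-0.02=0.9802, e^-1.98=0.1381, e^-1.23=0.2923, e^-0.95=0.3867, e^-0.65=0.522
Sum = 2.3193
Softmax = [0.4226, 0.0595, 0.126, 0.1667, 0.2251]
p[3] = 0.3867/2.3193 = 0.1667

0.1667


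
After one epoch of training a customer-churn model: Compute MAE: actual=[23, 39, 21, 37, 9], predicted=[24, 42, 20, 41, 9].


Absolute errors: |23-24|=1, |39-42|=3, |21-20|=1, |37-41|=4, |9-9|=0
Sum = 9
MAE = 9/5 = 9/5

9/5


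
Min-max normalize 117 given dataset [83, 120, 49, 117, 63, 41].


min=41, max=120
(117-41)/(120-41) = 76/79 = 0.962

0.962


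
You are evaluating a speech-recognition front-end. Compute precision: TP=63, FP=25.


Precision = TP/(TP+FP)
= 63/(63+25)
= 63/88 = 71.59%

71.59%


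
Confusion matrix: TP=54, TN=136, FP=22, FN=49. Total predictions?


Total = TP + TN + FP + FN
= 54 + 136 + 22 + 49
= 261
(Predicted positive: 76, predicted negative: 185)

261


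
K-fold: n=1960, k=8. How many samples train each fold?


Fold size = 1960/8 = 245
Training per fold = 1960 - 245 = 1715

1715


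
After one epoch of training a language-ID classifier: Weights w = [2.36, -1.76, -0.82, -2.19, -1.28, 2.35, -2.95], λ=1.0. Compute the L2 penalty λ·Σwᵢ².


‖w‖₂² = (2.36)² + (-1.76)² + (-0.82)² + (-2.19)² + (-1.28)² + (2.35)² + (-2.95)²
     = 5.5696 + 3.0976 + 0.6724 + 4.7961 + 1.6384 + 5.5225 + 8.7025
     = 29.9991
λ·‖w‖₂² = 1.0·29.9991 = 29.9991

29.9991


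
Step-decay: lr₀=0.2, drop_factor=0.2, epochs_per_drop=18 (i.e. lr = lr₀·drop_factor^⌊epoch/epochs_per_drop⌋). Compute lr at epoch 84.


n_drops = ⌊84/18⌋ = 4
lr = 0.2·0.2^4 = 0.2·0.0016 = 0.00032

0.00032


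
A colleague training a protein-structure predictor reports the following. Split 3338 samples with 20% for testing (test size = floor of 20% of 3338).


Test = ⌊3338·20/100⌋ = 667
Train = 3338 - 667 = 2671

Train: 2671, Test: 667


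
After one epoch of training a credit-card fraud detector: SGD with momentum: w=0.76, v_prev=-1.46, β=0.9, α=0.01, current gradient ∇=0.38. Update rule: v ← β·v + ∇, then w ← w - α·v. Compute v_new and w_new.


v_new = 0.9·-1.46 + 0.38 = -1.314 + 0.38 = -0.934
w_new = 0.76 - 0.01·-0.934 = 0.76 + 0.00934 = 0.76934

v_new=-0.934, w_new=0.76934


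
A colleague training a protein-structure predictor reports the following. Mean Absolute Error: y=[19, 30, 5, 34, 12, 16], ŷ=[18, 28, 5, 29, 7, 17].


Absolute errors: |19-18|=1, |30-28|=2, |5-5|=0, |34-29|=5, |12-7|=5, |16-17|=1
Sum = 14
MAE = 14/6 = 7/3

7/3


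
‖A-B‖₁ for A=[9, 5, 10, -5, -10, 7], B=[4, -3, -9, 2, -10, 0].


d = |9-4| + |5+ 3| + |10+ 9| + |-5-2| + |-10+ 10| + |7-0|
  = 5 + 8 + 19 + 7 + 0 + 7
  = 46

46


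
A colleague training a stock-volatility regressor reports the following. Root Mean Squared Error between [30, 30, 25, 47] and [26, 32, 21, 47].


MSE = 36/4 = 9
RMSE = √(36/4) = 3.0

3.0


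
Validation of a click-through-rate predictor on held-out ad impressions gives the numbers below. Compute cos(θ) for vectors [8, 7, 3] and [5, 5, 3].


A·B = 8·5 + 7·5 + 3·3 = 84
‖A‖ = √122 = 11.0454, ‖B‖ = √59 = 7.6811
cos = 84/(√122·√59) = 84/√7198 = 0.9901

0.9901


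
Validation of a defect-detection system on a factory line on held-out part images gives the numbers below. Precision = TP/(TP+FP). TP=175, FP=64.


Precision = TP/(TP+FP)
= 175/(175+64)
= 175/239 = 73.22%

73.22%


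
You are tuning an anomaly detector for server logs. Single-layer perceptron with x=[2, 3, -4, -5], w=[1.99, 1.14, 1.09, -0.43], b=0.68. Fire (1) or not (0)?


z = (2)·(1.99) + (3)·(1.14) + (-4)·(1.09) + (-5)·(-0.43) + 0.68
  = 5.87
step(z) = 1 (z≥0)

1


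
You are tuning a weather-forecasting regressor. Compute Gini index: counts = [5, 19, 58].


Probabilities: [5/82, 19/82, 58/82] ≈ [0.061, 0.2317, 0.7073]
Σpᵢ² = (25 + 361 + 3364)/82² = 3750/6724
Gini = 1 - Σpᵢ² = 1 - 3750/6724 = 0.4423

0.4423


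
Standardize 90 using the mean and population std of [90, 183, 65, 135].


μ = 118.25, σ = 45.0187
z = (90 - 118.25)/45.0187 = -0.6275

-0.6275


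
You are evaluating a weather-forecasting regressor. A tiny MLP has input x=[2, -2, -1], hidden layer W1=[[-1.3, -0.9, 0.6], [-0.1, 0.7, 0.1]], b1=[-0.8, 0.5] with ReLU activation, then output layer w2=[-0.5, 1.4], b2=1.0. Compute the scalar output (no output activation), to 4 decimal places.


z1[0] = (-1.3)·(2) + (-0.9)·(-2) + (0.6)·(-1) - 0.8 = -2.2
z1[1] = (-0.1)·(2) + (0.7)·(-2) + (0.1)·(-1) + 0.5 = -1.2
h = ReLU(z1) = [0.0, 0.0]
output = (-0.5)·(0.0) + (1.4)·(0.0) + 1.0 = 1.0

1.0


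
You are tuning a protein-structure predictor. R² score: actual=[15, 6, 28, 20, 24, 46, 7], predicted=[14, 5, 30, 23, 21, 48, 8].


ȳ = 20.8571
SS_res = Σ(y-ŷ)² = 29
SS_tot = Σ(y-ȳ)² = 1140.86
R² = 1 - SS_res/SS_tot = 1 - 0.0254 = 0.9746

0.9746


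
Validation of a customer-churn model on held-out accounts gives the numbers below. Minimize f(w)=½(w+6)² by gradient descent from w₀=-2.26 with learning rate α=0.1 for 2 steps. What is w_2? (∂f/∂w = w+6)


step 1: grad = -2.26+6 = 3.74; w = -2.26 - 0.1·(3.74) = -2.634
step 2: grad = -2.634+6 = 3.366; w = -2.634 - 0.1·(3.366) = -2.9706

-2.9706


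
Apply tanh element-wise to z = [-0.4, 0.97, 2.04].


tanh(-0.4) = -0.3799
tanh(0.97) = 0.7487
tanh(2.04) = 0.9667
result = [-0.3799, 0.7487, 0.9667]

[-0.3799, 0.7487, 0.9667]


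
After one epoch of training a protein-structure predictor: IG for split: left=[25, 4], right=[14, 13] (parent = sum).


Parent = [39, 17], H_parent = 0.8856
H_left = 0.5788 (n=29), H_right = 0.999 (n=27)
H_children = (29/56)·0.5788 + (27/56)·0.999 = 0.7814
IG = 0.8856 - 0.7814 = 0.1042

0.1042


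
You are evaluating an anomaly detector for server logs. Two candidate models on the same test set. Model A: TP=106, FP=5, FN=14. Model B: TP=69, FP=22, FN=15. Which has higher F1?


Model A: P=106/111=0.955, R=106/120=0.8833, F1=2PR/(P+R)=2TP/(2TP+FP+FN)=212/231=0.9177
Model B: P=69/91=0.7582, R=69/84=0.8214, F1=2PR/(P+R)=2TP/(2TP+FP+FN)=138/175=0.7886
0.9177 > 0.7886 → Model A

Model A


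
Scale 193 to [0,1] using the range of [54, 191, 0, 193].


min=0, max=193
(193-0)/(193-0) = 193/193 = 1.0

1.0


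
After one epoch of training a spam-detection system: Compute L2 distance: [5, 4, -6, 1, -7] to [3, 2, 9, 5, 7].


d = √((5-3)² + (4-2)² + (-6-9)² + (1-5)² + (-7-7)²)
  = √(4 + 4 + 225 + 16 + 196)
  = √445 = 21.095

21.095


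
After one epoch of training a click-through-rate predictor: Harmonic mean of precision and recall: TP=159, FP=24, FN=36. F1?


Precision = 159/183 = 0.8689
Recall = 159/195 = 0.8154
F1 = 2·P·R/(P+R) = 2·TP/(2·TP+FP+FN) = 318/(318+24+36) = 318/378 = 0.8413

0.8413


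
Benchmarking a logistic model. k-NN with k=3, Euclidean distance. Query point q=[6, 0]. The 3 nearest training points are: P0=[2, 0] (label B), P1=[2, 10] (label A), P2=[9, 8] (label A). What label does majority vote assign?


d(q,P0) = 4.0  (label B)
d(q,P1) = 10.7703  (label A)
d(q,P2) = 8.544  (label A)
Votes: A=2, B=1
Majority → A

A


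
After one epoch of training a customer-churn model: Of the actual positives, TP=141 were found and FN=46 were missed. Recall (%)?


Recall = TP/(TP+FN)
= 141/(141+46)
= 141/187 = 75.4%

75.4%


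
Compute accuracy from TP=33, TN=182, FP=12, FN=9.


Accuracy = (TP+TN)/(TP+TN+FP+FN)
= (33+182)/(236)
= 215/236 = 91.1%

91.1%


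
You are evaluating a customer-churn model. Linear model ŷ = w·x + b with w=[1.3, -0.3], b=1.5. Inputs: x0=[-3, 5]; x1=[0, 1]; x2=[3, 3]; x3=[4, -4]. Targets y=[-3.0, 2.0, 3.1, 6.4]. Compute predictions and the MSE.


ŷ0 = (1.3)·(-3) + (-0.3)·(5) + 1.5 = -3.9
ŷ1 = (1.3)·(0) + (-0.3)·(1) + 1.5 = 1.2
ŷ2 = (1.3)·(3) + (-0.3)·(3) + 1.5 = 4.5
ŷ3 = (1.3)·(4) + (-0.3)·(-4) + 1.5 = 7.9
errors² = [0.81, 0.64, 1.96, 2.25]
MSE = 5.6600/4 = 1.415

1.415


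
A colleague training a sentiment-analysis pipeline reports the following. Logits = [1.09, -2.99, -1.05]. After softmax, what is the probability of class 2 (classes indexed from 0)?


Exponentials: e^1.09=2.9743, e^-2.99=0.0503, e^-1.05=0.3499
Sum = 3.3745
Softmax = [0.8814, 0.0149, 0.1037]
p[2] = 0.3499/3.3745 = 0.1037

0.1037


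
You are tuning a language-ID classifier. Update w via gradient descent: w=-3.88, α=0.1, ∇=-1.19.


w_new = w - α·∇
= -3.88 - 0.1·-1.19
= -3.88 + 0.119
= -3.761

-3.761


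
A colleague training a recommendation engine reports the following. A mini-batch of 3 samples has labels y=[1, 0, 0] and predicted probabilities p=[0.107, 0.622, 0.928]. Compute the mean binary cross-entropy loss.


L[0] = -ln(0.107) = 2.2349
L[1] = -ln(1-0.622) = -ln(0.378) = 0.9729
L[2] = -ln(1-0.928) = -ln(0.072) = 2.6311
mean = (2.2349 + 0.9729 + 2.6311)/3 = 1.9463

1.9463


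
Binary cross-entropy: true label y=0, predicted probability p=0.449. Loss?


BCE = -[y·ln(p) + (1-y)·ln(1-p)]
= -0 - 1·ln(1-0.449)
= -ln(0.551) = 0.596

0.596


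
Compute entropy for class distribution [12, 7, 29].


Probabilities: [12/48, 7/48, 29/48] ≈ [0.25, 0.1458, 0.6042]
H = -((12/48)·log₂(12/48) + (7/48)·log₂(7/48) + (29/48)·log₂(29/48))
  = 1.3443 bits

1.3443 bits


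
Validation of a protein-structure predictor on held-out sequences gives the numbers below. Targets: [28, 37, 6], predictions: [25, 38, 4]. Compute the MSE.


Squared errors: (28-25)²=9, (37-38)²=1, (6-4)²=4
Sum = 14
MSE = 14/3 = 14/3

14/3


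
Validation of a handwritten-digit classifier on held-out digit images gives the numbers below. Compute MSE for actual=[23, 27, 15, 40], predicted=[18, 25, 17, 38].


Squared errors: (23-18)²=25, (27-25)²=4, (15-17)²=4, (40-38)²=4
Sum = 37
MSE = 37/4 = 37/4

37/4


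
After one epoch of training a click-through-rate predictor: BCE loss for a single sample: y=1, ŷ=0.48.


BCE = -[y·ln(p) + (1-y)·ln(1-p)]
= -1·ln(0.48) - 0
= -ln(0.48) = 0.734

0.734


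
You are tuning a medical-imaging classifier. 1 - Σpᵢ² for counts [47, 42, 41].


Probabilities: [47/130, 42/130, 41/130] ≈ [0.3615, 0.3231, 0.3154]
Σpᵢ² = (2209 + 1764 + 1681)/130² = 5654/16900
Gini = 1 - Σpᵢ² = 1 - 5654/16900 = 0.6654

0.6654


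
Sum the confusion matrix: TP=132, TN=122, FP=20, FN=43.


Total = TP + TN + FP + FN
= 132 + 122 + 20 + 43
= 317
(Predicted positive: 152, predicted negative: 165)

317


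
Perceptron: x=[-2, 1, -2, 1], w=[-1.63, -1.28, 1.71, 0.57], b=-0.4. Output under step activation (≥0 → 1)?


z = (-2)·(-1.63) + (1)·(-1.28) + (-2)·(1.71) + (1)·(0.57) - 0.4
  = -1.27
step(z) = 0 (z<0)

0


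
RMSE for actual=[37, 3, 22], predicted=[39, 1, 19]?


MSE = 17/3 = 5.6667
RMSE = √(17/3) = 2.3805

2.3805


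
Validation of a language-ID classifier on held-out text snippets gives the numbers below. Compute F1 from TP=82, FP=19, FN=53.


Precision = 82/101 = 0.8119
Recall = 82/135 = 0.6074
F1 = 2·P·R/(P+R) = 2·TP/(2·TP+FP+FN) = 164/(164+19+53) = 164/236 = 0.6949

0.6949


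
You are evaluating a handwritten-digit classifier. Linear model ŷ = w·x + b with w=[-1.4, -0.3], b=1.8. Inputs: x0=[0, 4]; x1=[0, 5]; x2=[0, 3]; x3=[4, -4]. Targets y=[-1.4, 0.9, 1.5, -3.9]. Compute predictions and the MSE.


ŷ0 = (-1.4)·(0) + (-0.3)·(4) + 1.8 = 0.6
ŷ1 = (-1.4)·(0) + (-0.3)·(5) + 1.8 = 0.3
ŷ2 = (-1.4)·(0) + (-0.3)·(3) + 1.8 = 0.9
ŷ3 = (-1.4)·(4) + (-0.3)·(-4) + 1.8 = -2.6
errors² = [4.0, 0.36, 0.36, 1.69]
MSE = 6.4100/4 = 1.6025

1.6025


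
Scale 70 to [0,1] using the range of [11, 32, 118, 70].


min=11, max=118
(70-11)/(118-11) = 59/107 = 0.5514

0.5514


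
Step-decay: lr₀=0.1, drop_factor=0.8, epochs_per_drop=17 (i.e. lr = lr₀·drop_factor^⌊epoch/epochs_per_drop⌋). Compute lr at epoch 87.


n_drops = ⌊87/17⌋ = 5
lr = 0.1·0.8^5 = 0.1·0.32768 = 0.032768

0.032768


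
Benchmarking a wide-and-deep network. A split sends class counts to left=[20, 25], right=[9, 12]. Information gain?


Parent = [29, 37], H_parent = 0.9894
H_left = 0.9911 (n=45), H_right = 0.9852 (n=21)
H_children = (45/66)·0.9911 + (21/66)·0.9852 = 0.9892
IG = 0.9894 - 0.9892 = 0.0002

0.0002


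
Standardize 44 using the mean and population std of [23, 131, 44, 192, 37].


μ = 85.4, σ = 65.4113
z = (44 - 85.4)/65.4113 = -0.6329

-0.6329


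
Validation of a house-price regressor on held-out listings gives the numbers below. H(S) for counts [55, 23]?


Probabilities: [55/78, 23/78] ≈ [0.7051, 0.2949]
H = -((55/78)·log₂(55/78) + (23/78)·log₂(23/78))
  = 0.8749 bits

0.8749 bits


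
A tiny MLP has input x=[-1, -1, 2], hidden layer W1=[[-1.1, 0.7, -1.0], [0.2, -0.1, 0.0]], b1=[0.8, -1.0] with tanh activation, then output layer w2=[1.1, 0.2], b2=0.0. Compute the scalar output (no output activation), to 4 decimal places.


z1[0] = (-1.1)·(-1) + (0.7)·(-1) + (-1.0)·(2) + 0.8 = -0.8
z1[1] = (0.2)·(-1) + (-0.1)·(-1) + (0.0)·(2) - 1.0 = -1.1
h = tanh(z1) = [-0.664, -0.8005]
output = (1.1)·(-0.664) + (0.2)·(-0.8005) + 0.0 = -0.8905

-0.8905


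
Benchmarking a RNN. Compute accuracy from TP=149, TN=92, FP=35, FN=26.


Accuracy = (TP+TN)/(TP+TN+FP+FN)
= (149+92)/(302)
= 241/302 = 79.8%

79.8%


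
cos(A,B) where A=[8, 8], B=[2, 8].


A·B = 8·2 + 8·8 = 80
‖A‖ = √128 = 11.3137, ‖B‖ = √68 = 8.2462
cos = 80/(√128·√68) = 80/√8704 = 0.8575

0.8575


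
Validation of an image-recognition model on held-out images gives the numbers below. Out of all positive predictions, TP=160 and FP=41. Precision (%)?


Precision = TP/(TP+FP)
= 160/(160+41)
= 160/201 = 79.6%

79.6%


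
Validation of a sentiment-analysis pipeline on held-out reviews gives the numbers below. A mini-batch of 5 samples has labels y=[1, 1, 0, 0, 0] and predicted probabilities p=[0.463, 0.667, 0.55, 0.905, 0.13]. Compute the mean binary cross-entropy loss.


L[0] = -ln(0.463) = 0.77
L[1] = -ln(0.667) = 0.405
L[2] = -ln(1-0.55) = -ln(0.45) = 0.7985
L[3] = -ln(1-0.905) = -ln(0.095) = 2.3539
L[4] = -ln(1-0.13) = -ln(0.87) = 0.1393
mean = (0.77 + 0.405 + 0.7985 + 2.3539 + 0.1393)/5 = 0.8933

0.8933


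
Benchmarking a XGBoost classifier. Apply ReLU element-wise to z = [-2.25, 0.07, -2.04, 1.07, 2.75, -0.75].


ReLU(-2.25) = max(0, -2.25) = 0.0
ReLU(0.07) = max(0, 0.07) = 0.07
ReLU(-2.04) = max(0, -2.04) = 0.0
ReLU(1.07) = max(0, 1.07) = 1.07
ReLU(2.75) = max(0, 2.75) = 2.75
ReLU(-0.75) = max(0, -0.75) = 0.0
result = [0.0, 0.07, 0.0, 1.07, 2.75, 0.0]

[0.0, 0.07, 0.0, 1.07, 2.75, 0.0]


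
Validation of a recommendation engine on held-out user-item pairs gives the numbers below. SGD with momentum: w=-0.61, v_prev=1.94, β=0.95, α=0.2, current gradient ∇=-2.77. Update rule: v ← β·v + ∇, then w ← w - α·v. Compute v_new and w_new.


v_new = 0.95·1.94 - 2.77 = 1.843 - 2.77 = -0.927
w_new = -0.61 - 0.2·-0.927 = -0.61 + 0.1854 = -0.4246

v_new=-0.927, w_new=-0.4246


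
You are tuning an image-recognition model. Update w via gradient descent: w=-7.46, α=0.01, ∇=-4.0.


w_new = w - α·∇
= -7.46 - 0.01·-4.0
= -7.46 + 0.04
= -7.42

-7.42


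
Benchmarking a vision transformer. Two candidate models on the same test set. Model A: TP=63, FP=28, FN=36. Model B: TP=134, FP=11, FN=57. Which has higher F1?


Model A: P=63/91=0.6923, R=63/99=0.6364, F1=2PR/(P+R)=2TP/(2TP+FP+FN)=126/190=0.6632
Model B: P=134/145=0.9241, R=134/191=0.7016, F1=2PR/(P+R)=2TP/(2TP+FP+FN)=268/336=0.7976
0.6632 < 0.7976 → Model B

Model B


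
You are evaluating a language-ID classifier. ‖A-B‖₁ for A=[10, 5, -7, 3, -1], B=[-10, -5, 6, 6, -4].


d = |10+ 10| + |5+ 5| + |-7-6| + |3-6| + |-1+ 4|
  = 20 + 10 + 13 + 3 + 3
  = 49

49


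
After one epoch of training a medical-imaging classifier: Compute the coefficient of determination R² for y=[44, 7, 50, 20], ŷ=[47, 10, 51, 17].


ȳ = 30.25
SS_res = Σ(y-ŷ)² = 28
SS_tot = Σ(y-ȳ)² = 1224.75
R² = 1 - SS_res/SS_tot = 1 - 0.0229 = 0.9771

0.9771


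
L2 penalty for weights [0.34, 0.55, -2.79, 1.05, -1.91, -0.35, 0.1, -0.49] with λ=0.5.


‖w‖₂² = (0.34)² + (0.55)² + (-2.79)² + (1.05)² + (-1.91)² + (-0.35)² + (0.1)² + (-0.49)²
     = 0.1156 + 0.3025 + 7.7841 + 1.1025 + 3.6481 + 0.1225 + 0.01 + 0.2401
     = 13.3254
λ·‖w‖₂² = 0.5·13.3254 = 6.6627

6.6627


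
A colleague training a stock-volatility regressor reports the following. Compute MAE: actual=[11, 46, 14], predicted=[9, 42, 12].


Absolute errors: |11-9|=2, |46-42|=4, |14-12|=2
Sum = 8
MAE = 8/3 = 8/3

8/3


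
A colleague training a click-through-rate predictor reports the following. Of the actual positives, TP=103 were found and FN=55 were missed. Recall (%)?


Recall = TP/(TP+FN)
= 103/(103+55)
= 103/158 = 65.19%

65.19%


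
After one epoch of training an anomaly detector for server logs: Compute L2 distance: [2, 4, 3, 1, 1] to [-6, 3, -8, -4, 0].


d = √((2+ 6)² + (4-3)² + (3+ 8)² + (1+ 4)² + (1-0)²)
  = √(64 + 1 + 121 + 25 + 1)
  = √212 = 14.5602

14.5602


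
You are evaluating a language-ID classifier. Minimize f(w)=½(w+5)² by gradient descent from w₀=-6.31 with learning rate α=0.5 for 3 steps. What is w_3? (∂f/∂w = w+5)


step 1: grad = -6.31+5 = -1.31; w = -6.31 - 0.5·(-1.31) = -5.655
step 2: grad = -5.655+5 = -0.655; w = -5.655 - 0.5·(-0.655) = -5.3275
step 3: grad = -5.3275+5 = -0.3275; w = -5.3275 - 0.5·(-0.3275) = -5.16375

-5.16375


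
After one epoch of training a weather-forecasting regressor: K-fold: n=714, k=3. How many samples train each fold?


Fold size = 714/3 = 238
Training per fold = 714 - 238 = 476

476


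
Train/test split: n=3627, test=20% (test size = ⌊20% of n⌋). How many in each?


Test = ⌊3627·20/100⌋ = 725
Train = 3627 - 725 = 2902

Train: 2902, Test: 725


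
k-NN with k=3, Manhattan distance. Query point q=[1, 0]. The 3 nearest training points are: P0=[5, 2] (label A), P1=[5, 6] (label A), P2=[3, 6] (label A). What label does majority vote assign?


d(q,P0) = 6  (label A)
d(q,P1) = 10  (label A)
d(q,P2) = 8  (label A)
Votes: A=3, B=0
Majority → A

A


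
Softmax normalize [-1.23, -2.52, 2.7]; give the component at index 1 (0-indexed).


Exponentials: e^-1.23=0.2923, e^-2.52=0.0805, e^2.7=14.8797
Sum = 15.2525
Softmax = [0.0192, 0.0053, 0.9756]
p[1] = 0.0805/15.2525 = 0.0053

0.0053
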